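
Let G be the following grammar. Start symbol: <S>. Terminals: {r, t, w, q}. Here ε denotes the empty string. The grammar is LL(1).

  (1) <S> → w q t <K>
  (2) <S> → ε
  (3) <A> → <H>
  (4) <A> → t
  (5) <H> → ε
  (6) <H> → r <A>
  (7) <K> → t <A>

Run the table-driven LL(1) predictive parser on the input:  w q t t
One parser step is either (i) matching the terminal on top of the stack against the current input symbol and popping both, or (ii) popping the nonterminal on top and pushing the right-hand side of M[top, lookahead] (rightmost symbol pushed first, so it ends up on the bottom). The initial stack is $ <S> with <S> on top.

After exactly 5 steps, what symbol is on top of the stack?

t

step 1: stack=$ <S>  input=w q t t $  — expand <S> → w q t <K>
step 2: stack=$ <K> t q w  input=w q t t $  — match w
step 3: stack=$ <K> t q  input=q t t $  — match q
step 4: stack=$ <K> t  input=t t $  — match t
step 5: stack=$ <K>  input=t $  — expand <K> → t <A>
Stack after step 5: $ <A> t (top = t).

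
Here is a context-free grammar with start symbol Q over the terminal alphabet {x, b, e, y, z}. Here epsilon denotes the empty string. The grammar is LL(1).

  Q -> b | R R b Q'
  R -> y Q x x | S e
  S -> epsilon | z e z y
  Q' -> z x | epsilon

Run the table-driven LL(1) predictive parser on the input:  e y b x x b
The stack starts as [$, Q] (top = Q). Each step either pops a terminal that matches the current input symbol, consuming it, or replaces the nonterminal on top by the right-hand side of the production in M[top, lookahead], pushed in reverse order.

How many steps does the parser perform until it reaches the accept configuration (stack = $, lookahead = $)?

step 1: stack=$ Q  input=e y b x x b $  — expand Q -> R R b Q'
step 2: stack=$ Q' b R R  input=e y b x x b $  — expand R -> S e
step 3: stack=$ Q' b R e S  input=e y b x x b $  — expand S -> epsilon
step 4: stack=$ Q' b R e  input=e y b x x b $  — match e
step 5: stack=$ Q' b R  input=y b x x b $  — expand R -> y Q x x
step 6: stack=$ Q' b x x Q y  input=y b x x b $  — match y
step 7: stack=$ Q' b x x Q  input=b x x b $  — expand Q -> b
step 8: stack=$ Q' b x x b  input=b x x b $  — match b
step 9: stack=$ Q' b x x  input=x x b $  — match x
step 10: stack=$ Q' b x  input=x b $  — match x
step 11: stack=$ Q' b  input=b $  — match b
step 12: stack=$ Q'  input=$  — expand Q' -> epsilon
Accept reached after 12 steps.

12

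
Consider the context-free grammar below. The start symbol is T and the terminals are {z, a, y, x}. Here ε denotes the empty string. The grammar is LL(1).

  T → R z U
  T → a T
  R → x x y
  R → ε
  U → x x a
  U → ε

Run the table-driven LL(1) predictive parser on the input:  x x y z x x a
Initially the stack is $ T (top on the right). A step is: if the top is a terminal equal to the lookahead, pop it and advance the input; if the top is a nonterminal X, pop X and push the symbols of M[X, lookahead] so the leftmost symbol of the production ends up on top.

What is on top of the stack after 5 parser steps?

z

     Stack        Input            Action
  1  $ T          x x y z x x a $  expand T → R z U
  2  $ U z R      x x y z x x a $  expand R → x x y
  3  $ U z y x x  x x y z x x a $  match x
  4  $ U z y x    x y z x x a $    match x
  5  $ U z y      y z x x a $      match y
Stack after step 5: $ U z (top = z).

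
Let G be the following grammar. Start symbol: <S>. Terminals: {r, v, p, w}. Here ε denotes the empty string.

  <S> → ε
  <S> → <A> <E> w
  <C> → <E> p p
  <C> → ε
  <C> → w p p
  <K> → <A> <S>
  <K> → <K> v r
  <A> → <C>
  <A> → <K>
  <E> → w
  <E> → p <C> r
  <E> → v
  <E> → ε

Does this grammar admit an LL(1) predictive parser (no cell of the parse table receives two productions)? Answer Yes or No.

No

FIRST(<S>) = {ε, p, v, w}
FIRST(<C>) = {ε, p, v, w}
FIRST(<K>) = {ε, p, v, w}
FIRST(<A>) = {ε, p, v, w}
FIRST(<E>) = {ε, p, v, w}
FOLLOW(<S>) = {$, p, v, w}
FOLLOW(<C>) = {p, r, v, w}
FOLLOW(<K>) = {p, v, w}
FOLLOW(<A>) = {p, v, w}
FOLLOW(<E>) = {p, w}
Cell M[<A>, p] receives both <A> → <C> and <A> → <K> — the grammar is not LL(1).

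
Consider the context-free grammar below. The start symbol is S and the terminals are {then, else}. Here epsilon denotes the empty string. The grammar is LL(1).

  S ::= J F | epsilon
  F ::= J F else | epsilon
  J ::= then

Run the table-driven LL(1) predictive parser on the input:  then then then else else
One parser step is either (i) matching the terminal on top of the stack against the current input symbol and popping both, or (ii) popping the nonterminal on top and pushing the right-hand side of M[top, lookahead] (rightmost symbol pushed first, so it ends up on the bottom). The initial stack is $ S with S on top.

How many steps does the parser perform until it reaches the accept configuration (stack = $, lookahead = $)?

12

      Stack               Input                       Action
   1  $ S                 then then then else else $  expand S ::= J F
   2  $ F J               then then then else else $  expand J ::= then
   3  $ F then            then then then else else $  match then
   4  $ F                 then then else else $       expand F ::= J F else
   5  $ else F J          then then else else $       expand J ::= then
   6  $ else F then       then then else else $       match then
   7  $ else F            then else else $            expand F ::= J F else
   8  $ else else F J     then else else $            expand J ::= then
   9  $ else else F then  then else else $            match then
  10  $ else else F       else else $                 expand F ::= epsilon
  11  $ else else         else else $                 match else
  12  $ else              else $                      match else
Accept reached after 12 steps.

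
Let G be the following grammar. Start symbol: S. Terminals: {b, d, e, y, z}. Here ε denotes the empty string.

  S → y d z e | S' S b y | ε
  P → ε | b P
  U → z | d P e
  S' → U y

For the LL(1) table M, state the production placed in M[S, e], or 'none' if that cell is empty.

none

FIRST(P): from P→ε we get {ε}; from P→b P we get {b}. So FIRST(P) = {ε, b}.
FIRST(U): from U→z we get {z}; from U→d P e we get {d}. So FIRST(U) = {d, z}.
FIRST(S'): from S'→U y we get {d, z}. So FIRST(S') = {d, z}.
FIRST(S): from S→y d z e we get {y}; from S→S' S b y we get {d, z}; from S→ε we get {ε}. So FIRST(S) = {ε, d, y, z}.
FOLLOW(S) includes $ since S is the start symbol.
FOLLOW(S): in S→S' S b y, S is followed by b y with FIRST {b}. Thus FOLLOW(S) = {$, b}.
For S → y d z e: FIRST(y d z e) = {y}, so it goes in M[S, t] for t ∈ {y}.
For S → S' S b y: FIRST(S' S b y) = {d, z}, so it goes in M[S, t] for t ∈ {d, z}.
For S → ε: FIRST(ε) = {ε}, so it goes in M[S, t] for t ∈ {}; since ε ∈ FIRST, also for every t ∈ FOLLOW(S) = {$, b}.
None of these place a production in M[S, e].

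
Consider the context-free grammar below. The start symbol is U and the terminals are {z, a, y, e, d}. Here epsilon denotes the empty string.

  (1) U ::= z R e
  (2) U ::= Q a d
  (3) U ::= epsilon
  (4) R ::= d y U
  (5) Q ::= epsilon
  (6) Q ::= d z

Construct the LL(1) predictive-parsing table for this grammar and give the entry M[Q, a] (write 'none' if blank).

Q ::= epsilon

FIRST(R): from R::=d y U we get {d}. So FIRST(R) = {d}.
FIRST(Q): from Q::=epsilon we get {epsilon}; from Q::=d z we get {d}. So FIRST(Q) = {epsilon, d}.
FIRST(U): from U::=z R e we get {z}; from U::=Q a d we get {a, d}; from U::=epsilon we get {epsilon}. So FIRST(U) = {epsilon, a, d, z}.
FOLLOW(U) includes $ since U is the start symbol.
FOLLOW(Q): in U::=Q a d, Q is followed by a d with FIRST {a}. Thus FOLLOW(Q) = {a}.
For Q ::= epsilon: FIRST(epsilon) = {epsilon}, so it goes in M[Q, t] for t ∈ {}; since epsilon ∈ FIRST, also for every t ∈ FOLLOW(Q) = {a}.
For Q ::= d z: FIRST(d z) = {d}, so it goes in M[Q, t] for t ∈ {d}.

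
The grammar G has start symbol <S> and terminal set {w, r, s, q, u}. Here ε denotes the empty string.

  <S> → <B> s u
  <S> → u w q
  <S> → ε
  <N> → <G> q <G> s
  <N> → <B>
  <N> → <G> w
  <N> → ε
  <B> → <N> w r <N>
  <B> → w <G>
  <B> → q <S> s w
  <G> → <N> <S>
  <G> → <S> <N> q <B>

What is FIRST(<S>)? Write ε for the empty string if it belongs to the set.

{ε, q, u, w}

FIRST(<S>): from <S>→<B> s u we get {q, u, w}; from <S>→u w q we get {u}; from <S>→ε we get {ε}. So FIRST(<S>) = {ε, q, u, w}.
FIRST(<N>): from <N>→<G> q <G> s we get {q, u, w}; from <N>→<B> we get {q, u, w}; from <N>→<G> w we get {q, u, w}; from <N>→ε we get {ε}. So FIRST(<N>) = {ε, q, u, w}.
FIRST(<B>): from <B>→<N> w r <N> we get {q, u, w}; from <B>→w <G> we get {w}; from <B>→q <S> s w we get {q}. So FIRST(<B>) = {q, u, w}.
FIRST(<G>): from <G>→<N> <S> we get {ε, q, u, w}; from <G>→<S> <N> q <B> we get {q, u, w}. So FIRST(<G>) = {ε, q, u, w}.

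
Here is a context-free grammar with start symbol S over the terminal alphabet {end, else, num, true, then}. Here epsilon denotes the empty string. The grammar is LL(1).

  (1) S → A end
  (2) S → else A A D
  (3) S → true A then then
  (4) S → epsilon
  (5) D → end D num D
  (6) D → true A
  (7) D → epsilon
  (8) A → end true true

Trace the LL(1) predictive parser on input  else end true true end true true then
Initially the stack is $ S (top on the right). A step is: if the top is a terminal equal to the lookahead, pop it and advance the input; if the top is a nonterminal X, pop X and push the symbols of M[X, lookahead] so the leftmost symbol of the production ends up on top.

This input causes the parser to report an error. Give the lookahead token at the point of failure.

step 1: stack=$ S  input=else end true true end true true then $  — expand S → else A A D
step 2: stack=$ D A A else  input=else end true true end true true then $  — match else
step 3: stack=$ D A A  input=end true true end true true then $  — expand A → end true true
step 4: stack=$ D A true true end  input=end true true end true true then $  — match end
step 5: stack=$ D A true true  input=true true end true true then $  — match true
step 6: stack=$ D A true  input=true end true true then $  — match true
step 7: stack=$ D A  input=end true true then $  — expand A → end true true
step 8: stack=$ D true true end  input=end true true then $  — match end
step 9: stack=$ D true true  input=true true then $  — match true
step 10: stack=$ D true  input=true then $  — match true
step 11: stack=$ D  input=then $  — error: M[D, then] is empty

then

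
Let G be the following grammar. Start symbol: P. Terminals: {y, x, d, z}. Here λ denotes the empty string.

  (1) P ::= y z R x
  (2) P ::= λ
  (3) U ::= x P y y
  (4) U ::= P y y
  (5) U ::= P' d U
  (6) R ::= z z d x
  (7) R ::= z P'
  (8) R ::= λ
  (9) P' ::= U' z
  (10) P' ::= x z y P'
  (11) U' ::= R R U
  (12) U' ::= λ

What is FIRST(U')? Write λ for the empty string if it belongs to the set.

FIRST(P): from P::=y z R x we get {y}; from P::=λ we get {λ}. So FIRST(P) = {λ, y}.
FIRST(R): from R::=z z d x we get {z}; from R::=z P' we get {z}; from R::=λ we get {λ}. So FIRST(R) = {λ, z}.
FIRST(U): from U::=x P y y we get {x}; from U::=P y y we get {y}; from U::=P' d U we get {x, y, z}. So FIRST(U) = {x, y, z}.
FIRST(U'): from U'::=R R U we get {x, y, z}; from U'::=λ we get {λ}. So FIRST(U') = {λ, x, y, z}.
FIRST(P'): from P'::=U' z we get {x, y, z}; from P'::=x z y P' we get {x}. So FIRST(P') = {x, y, z}.

{λ, x, y, z}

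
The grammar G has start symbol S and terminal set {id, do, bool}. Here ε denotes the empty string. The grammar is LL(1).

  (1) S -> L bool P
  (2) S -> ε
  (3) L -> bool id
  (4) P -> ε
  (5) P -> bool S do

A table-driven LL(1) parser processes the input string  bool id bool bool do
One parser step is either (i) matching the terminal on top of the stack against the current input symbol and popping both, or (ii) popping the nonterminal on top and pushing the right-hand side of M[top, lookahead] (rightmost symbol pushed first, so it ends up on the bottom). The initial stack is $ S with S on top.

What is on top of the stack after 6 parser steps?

step 1: stack=$ S  input=bool id bool bool do $  — expand S -> L bool P
step 2: stack=$ P bool L  input=bool id bool bool do $  — expand L -> bool id
step 3: stack=$ P bool id bool  input=bool id bool bool do $  — match bool
step 4: stack=$ P bool id  input=id bool bool do $  — match id
step 5: stack=$ P bool  input=bool bool do $  — match bool
step 6: stack=$ P  input=bool do $  — expand P -> bool S do
Stack after step 6: $ do S bool (top = bool).

bool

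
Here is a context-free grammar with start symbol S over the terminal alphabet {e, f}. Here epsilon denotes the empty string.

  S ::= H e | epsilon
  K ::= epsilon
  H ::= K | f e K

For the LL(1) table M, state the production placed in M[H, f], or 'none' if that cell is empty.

FIRST(K) = {epsilon}
FIRST(H) = {epsilon, f}  (via K)
FIRST(S) = {epsilon, e, f}  (via H e)
FOLLOW(S) includes $ since S is the start symbol.
FOLLOW(H): in S::=H e, H is followed by e with FIRST {e}. Thus FOLLOW(H) = {e}.
For H ::= K: FIRST(K) = {epsilon}, so it goes in M[H, t] for t ∈ {}; since epsilon ∈ FIRST, also for every t ∈ FOLLOW(H) = {e}.
For H ::= f e K: FIRST(f e K) = {f}, so it goes in M[H, t] for t ∈ {f}.

H ::= f e K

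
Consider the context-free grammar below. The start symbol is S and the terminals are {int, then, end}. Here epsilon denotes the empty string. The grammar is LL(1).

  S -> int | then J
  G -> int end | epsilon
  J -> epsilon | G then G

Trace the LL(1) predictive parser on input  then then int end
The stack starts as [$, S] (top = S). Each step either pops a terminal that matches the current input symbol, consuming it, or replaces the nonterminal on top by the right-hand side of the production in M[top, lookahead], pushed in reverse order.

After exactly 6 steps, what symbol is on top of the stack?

step 1: stack=$ S  input=then then int end $  — expand S -> then J
step 2: stack=$ J then  input=then then int end $  — match then
step 3: stack=$ J  input=then int end $  — expand J -> G then G
step 4: stack=$ G then G  input=then int end $  — expand G -> epsilon
step 5: stack=$ G then  input=then int end $  — match then
step 6: stack=$ G  input=int end $  — expand G -> int end
Stack after step 6: $ end int (top = int).

int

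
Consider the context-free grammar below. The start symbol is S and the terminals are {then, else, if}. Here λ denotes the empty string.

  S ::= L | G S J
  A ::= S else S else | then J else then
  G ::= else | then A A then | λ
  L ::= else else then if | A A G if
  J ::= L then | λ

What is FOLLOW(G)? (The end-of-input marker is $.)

{else, if, then}

FIRST(G) = {λ, else, then}
FIRST(S) = {else, then}  (via L, G S J)
FIRST(A) = {else, then}  (via S else S else)
FIRST(L) = {else, then}  (via A A G if)
FIRST(J) = {λ, else, then}  (via L then)
FOLLOW(S) includes $ since S is the start symbol.
FOLLOW(S): in S::=G S J, S is followed by J with FIRST {λ, else, then}; in S::=G S J, the suffix after S is nullable (adds nothing new); in A::=S else S else (occurrence 1), S is followed by else S else with FIRST {else}; in A::=S else S else (occurrence 2), S is followed by else with FIRST {else}. Thus FOLLOW(S) = {$, else, then}.
FOLLOW(A): in G::=then A A then (occurrence 1), A is followed by A then with FIRST {else, then}; in G::=then A A then (occurrence 2), A is followed by then with FIRST {then}; in L::=A A G if (occurrence 1), A is followed by A G if with FIRST {else, then}; in L::=A A G if (occurrence 2), A is followed by G if with FIRST {else, if, then}. Thus FOLLOW(A) = {else, if, then}.
FOLLOW(G): in S::=G S J, G is followed by S J with FIRST {else, then}; in L::=A A G if, G is followed by if with FIRST {if}. Thus FOLLOW(G) = {else, if, then}.
FOLLOW(L): in S::=L, the suffix after L is empty, so FOLLOW(L) ⊇ FOLLOW(S) = {$, else, then}; in J::=L then, L is followed by then with FIRST {then}. Thus FOLLOW(L) = {$, else, then}.
FOLLOW(J): in S::=G S J, the suffix after J is empty, so FOLLOW(J) ⊇ FOLLOW(S) = {$, else, then}; in A::=then J else then, J is followed by else then with FIRST {else}. Thus FOLLOW(J) = {$, else, then}.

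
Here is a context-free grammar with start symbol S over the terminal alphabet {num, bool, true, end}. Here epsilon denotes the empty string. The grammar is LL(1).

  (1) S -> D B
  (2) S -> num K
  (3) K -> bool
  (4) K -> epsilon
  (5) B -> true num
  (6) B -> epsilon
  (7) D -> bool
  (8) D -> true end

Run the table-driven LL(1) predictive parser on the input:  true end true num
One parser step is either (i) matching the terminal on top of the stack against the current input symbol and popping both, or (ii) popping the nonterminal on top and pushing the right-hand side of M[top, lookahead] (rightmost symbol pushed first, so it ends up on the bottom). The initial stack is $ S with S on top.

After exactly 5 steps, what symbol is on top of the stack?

true

step 1: stack=$ S  input=true end true num $  — expand S -> D B
step 2: stack=$ B D  input=true end true num $  — expand D -> true end
step 3: stack=$ B end true  input=true end true num $  — match true
step 4: stack=$ B end  input=end true num $  — match end
step 5: stack=$ B  input=true num $  — expand B -> true num
Stack after step 5: $ num true (top = true).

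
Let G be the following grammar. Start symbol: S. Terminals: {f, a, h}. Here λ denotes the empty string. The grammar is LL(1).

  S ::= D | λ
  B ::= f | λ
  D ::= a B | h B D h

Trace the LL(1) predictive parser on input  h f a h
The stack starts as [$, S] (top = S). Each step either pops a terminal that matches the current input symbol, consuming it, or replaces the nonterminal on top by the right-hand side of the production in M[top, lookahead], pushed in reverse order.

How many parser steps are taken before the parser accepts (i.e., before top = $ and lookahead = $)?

9

     Stack      Input      Action
  1  $ S        h f a h $  expand S ::= D
  2  $ D        h f a h $  expand D ::= h B D h
  3  $ h D B h  h f a h $  match h
  4  $ h D B    f a h $    expand B ::= f
  5  $ h D f    f a h $    match f
  6  $ h D      a h $      expand D ::= a B
  7  $ h B a    a h $      match a
  8  $ h B      h $        expand B ::= λ
  9  $ h        h $        match h
Accept reached after 9 steps.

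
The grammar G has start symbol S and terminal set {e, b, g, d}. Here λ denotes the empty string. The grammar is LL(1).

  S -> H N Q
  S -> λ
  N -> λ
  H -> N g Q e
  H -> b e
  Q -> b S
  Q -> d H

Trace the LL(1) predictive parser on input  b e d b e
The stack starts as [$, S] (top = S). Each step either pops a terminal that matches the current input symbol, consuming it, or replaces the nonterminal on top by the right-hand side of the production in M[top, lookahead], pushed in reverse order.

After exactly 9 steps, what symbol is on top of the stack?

e

step 1: stack=$ S  input=b e d b e $  — expand S -> H N Q
step 2: stack=$ Q N H  input=b e d b e $  — expand H -> b e
step 3: stack=$ Q N e b  input=b e d b e $  — match b
step 4: stack=$ Q N e  input=e d b e $  — match e
step 5: stack=$ Q N  input=d b e $  — expand N -> λ
step 6: stack=$ Q  input=d b e $  — expand Q -> d H
step 7: stack=$ H d  input=d b e $  — match d
step 8: stack=$ H  input=b e $  — expand H -> b e
step 9: stack=$ e b  input=b e $  — match b
Stack after step 9: $ e (top = e).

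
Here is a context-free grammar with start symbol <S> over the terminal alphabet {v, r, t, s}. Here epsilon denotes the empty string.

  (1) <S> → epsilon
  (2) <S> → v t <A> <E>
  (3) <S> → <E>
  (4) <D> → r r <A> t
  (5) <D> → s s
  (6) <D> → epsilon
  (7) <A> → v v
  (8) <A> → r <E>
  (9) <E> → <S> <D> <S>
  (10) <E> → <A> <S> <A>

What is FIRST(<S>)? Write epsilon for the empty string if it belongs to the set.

{epsilon, r, s, v}

FIRST(<D>) = {epsilon, r, s}
FIRST(<A>) = {r, v}
FIRST(<S>) = {epsilon, r, s, v}  (via <E>)
FIRST(<E>) = {epsilon, r, s, v}  (via <S> <D> <S>, <A> <S> <A>)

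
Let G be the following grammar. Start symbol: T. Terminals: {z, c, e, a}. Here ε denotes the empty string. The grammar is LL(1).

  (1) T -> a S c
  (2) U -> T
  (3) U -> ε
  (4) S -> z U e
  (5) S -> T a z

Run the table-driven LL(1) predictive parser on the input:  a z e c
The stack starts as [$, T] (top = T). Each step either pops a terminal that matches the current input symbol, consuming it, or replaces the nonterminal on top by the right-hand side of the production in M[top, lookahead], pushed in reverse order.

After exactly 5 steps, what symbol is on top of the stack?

step 1: stack=$ T  input=a z e c $  — expand T -> a S c
step 2: stack=$ c S a  input=a z e c $  — match a
step 3: stack=$ c S  input=z e c $  — expand S -> z U e
step 4: stack=$ c e U z  input=z e c $  — match z
step 5: stack=$ c e U  input=e c $  — expand U -> ε
Stack after step 5: $ c e (top = e).

e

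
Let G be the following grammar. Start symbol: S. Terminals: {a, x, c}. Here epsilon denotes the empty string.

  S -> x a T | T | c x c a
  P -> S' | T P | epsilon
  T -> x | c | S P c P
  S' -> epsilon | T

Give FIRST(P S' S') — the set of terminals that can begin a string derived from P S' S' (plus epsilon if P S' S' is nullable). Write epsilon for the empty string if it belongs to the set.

{epsilon, c, x}

FIRST(S): from S->x a T we get {x}; from S->T we get {c, x}; from S->c x c a we get {c}. So FIRST(S) = {c, x}.
FIRST(T): from T->x we get {x}; from T->c we get {c}; from T->S P c P we get {c, x}. So FIRST(T) = {c, x}.
FIRST(S'): from S'->epsilon we get {epsilon}; from S'->T we get {c, x}. So FIRST(S') = {epsilon, c, x}.
FIRST(P): from P->S' we get {epsilon, c, x}; from P->T P we get {c, x}; from P->epsilon we get {epsilon}. So FIRST(P) = {epsilon, c, x}.
FIRST(P S' S'): take FIRST of each symbol in turn, carrying on past any symbol whose FIRST contains epsilon; result {epsilon, c, x}.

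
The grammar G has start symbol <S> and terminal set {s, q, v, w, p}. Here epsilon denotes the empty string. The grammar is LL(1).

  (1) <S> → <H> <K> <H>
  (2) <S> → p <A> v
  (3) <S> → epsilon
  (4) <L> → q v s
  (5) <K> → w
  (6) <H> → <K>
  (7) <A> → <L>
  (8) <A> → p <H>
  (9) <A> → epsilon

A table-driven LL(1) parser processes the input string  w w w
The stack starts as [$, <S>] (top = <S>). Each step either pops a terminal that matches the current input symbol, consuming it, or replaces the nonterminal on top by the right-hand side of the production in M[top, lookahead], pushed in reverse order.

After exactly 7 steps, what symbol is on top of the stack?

<K>

     Stack          Input    Action
  1  $ <S>          w w w $  expand <S> → <H> <K> <H>
  2  $ <H> <K> <H>  w w w $  expand <H> → <K>
  3  $ <H> <K> <K>  w w w $  expand <K> → w
  4  $ <H> <K> w    w w w $  match w
  5  $ <H> <K>      w w $    expand <K> → w
  6  $ <H> w        w w $    match w
  7  $ <H>          w $      expand <H> → <K>
Stack after step 7: $ <K> (top = <K>).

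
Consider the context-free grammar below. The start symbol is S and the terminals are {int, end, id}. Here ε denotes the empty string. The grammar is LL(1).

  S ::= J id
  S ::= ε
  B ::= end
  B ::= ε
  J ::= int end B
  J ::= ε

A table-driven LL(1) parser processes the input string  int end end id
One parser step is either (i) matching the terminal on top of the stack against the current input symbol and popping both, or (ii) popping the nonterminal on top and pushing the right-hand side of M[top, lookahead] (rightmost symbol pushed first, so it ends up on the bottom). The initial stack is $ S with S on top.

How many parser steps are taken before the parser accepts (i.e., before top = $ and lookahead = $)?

step 1: stack=$ S  input=int end end id $  — expand S ::= J id
step 2: stack=$ id J  input=int end end id $  — expand J ::= int end B
step 3: stack=$ id B end int  input=int end end id $  — match int
step 4: stack=$ id B end  input=end end id $  — match end
step 5: stack=$ id B  input=end id $  — expand B ::= end
step 6: stack=$ id end  input=end id $  — match end
step 7: stack=$ id  input=id $  — match id
Accept reached after 7 steps.

7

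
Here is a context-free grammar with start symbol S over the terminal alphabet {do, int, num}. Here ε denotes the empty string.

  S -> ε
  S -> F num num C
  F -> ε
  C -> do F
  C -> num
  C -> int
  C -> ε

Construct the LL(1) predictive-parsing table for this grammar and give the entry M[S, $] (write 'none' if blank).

S -> ε

FIRST(F) = {ε}
FIRST(C) = {ε, do, int, num}
FIRST(S) = {ε, num}  (via F num num C)
FOLLOW(S) includes $ since S is the start symbol.
FOLLOW(S): S appears on no right-hand side. Thus FOLLOW(S) = {$}.
For S -> ε: FIRST(ε) = {ε}, so it goes in M[S, t] for t ∈ {}; since ε ∈ FIRST, also for every t ∈ FOLLOW(S) = {$}.
For S -> F num num C: FIRST(F num num C) = {num}, so it goes in M[S, t] for t ∈ {num}.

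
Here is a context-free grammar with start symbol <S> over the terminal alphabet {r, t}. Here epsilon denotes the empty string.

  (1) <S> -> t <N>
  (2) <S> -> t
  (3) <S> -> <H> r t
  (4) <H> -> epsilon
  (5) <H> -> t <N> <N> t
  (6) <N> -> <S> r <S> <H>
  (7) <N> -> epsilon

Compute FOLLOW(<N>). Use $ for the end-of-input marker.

{$, r, t}

FIRST(<H>): from <H>->epsilon we get {epsilon}; from <H>->t <N> <N> t we get {t}. So FIRST(<H>) = {epsilon, t}.
FIRST(<S>): from <S>->t <N> we get {t}; from <S>->t we get {t}; from <S>-><H> r t we get {r, t}. So FIRST(<S>) = {r, t}.
FIRST(<N>): from <N>-><S> r <S> <H> we get {r, t}; from <N>->epsilon we get {epsilon}. So FIRST(<N>) = {epsilon, r, t}.
FOLLOW(<S>) includes $ since <S> is the start symbol.
FOLLOW(<S>): in <N>-><S> r <S> <H> (occurrence 1), <S> is followed by r <S> <H> with FIRST {r}; in <N>-><S> r <S> <H> (occurrence 2), <S> is followed by <H> with FIRST {epsilon, t}; in <N>-><S> r <S> <H> (occurrence 2), the suffix after <S> is nullable, so FOLLOW(<S>) ⊇ FOLLOW(<N>) = {$, r, t}. Thus FOLLOW(<S>) = {$, r, t}.
FOLLOW(<N>): in <S>->t <N>, the suffix after <N> is empty, so FOLLOW(<N>) ⊇ FOLLOW(<S>) = {$, r, t}; in <H>->t <N> <N> t (occurrence 1), <N> is followed by <N> t with FIRST {r, t}; in <H>->t <N> <N> t (occurrence 2), <N> is followed by t with FIRST {t}. Thus FOLLOW(<N>) = {$, r, t}.
FOLLOW(<H>): in <S>-><H> r t, <H> is followed by r t with FIRST {r}; in <N>-><S> r <S> <H>, the suffix after <H> is empty, so FOLLOW(<H>) ⊇ FOLLOW(<N>) = {$, r, t}. Thus FOLLOW(<H>) = {$, r, t}.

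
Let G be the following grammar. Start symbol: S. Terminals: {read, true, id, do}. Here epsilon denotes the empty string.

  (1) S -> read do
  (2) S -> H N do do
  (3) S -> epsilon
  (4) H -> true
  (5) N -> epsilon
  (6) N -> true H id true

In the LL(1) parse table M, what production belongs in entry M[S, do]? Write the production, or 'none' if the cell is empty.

FIRST(H): from H->true we get {true}. So FIRST(H) = {true}.
FIRST(N): from N->epsilon we get {epsilon}; from N->true H id true we get {true}. So FIRST(N) = {epsilon, true}.
FIRST(S): from S->read do we get {read}; from S->H N do do we get {true}; from S->epsilon we get {epsilon}. So FIRST(S) = {epsilon, read, true}.
FOLLOW(S) includes $ since S is the start symbol.
FOLLOW(S): S appears on no right-hand side. Thus FOLLOW(S) = {$}.
For S -> read do: FIRST(read do) = {read}, so it goes in M[S, t] for t ∈ {read}.
For S -> H N do do: FIRST(H N do do) = {true}, so it goes in M[S, t] for t ∈ {true}.
For S -> epsilon: FIRST(epsilon) = {epsilon}, so it goes in M[S, t] for t ∈ {}; since epsilon ∈ FIRST, also for every t ∈ FOLLOW(S) = {$}.
None of these place a production in M[S, do].

none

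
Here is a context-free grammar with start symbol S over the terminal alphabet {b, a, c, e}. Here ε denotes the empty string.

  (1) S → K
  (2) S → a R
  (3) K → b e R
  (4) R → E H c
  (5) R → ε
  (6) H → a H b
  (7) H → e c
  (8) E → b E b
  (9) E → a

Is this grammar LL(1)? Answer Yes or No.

FIRST(S) = {a, b}
FIRST(K) = {b}
FIRST(R) = {ε, a, b}
FIRST(H) = {a, e}
FIRST(E) = {a, b}
FOLLOW(S) = {$}
FOLLOW(K) = {$}
FOLLOW(R) = {$}
FOLLOW(H) = {b, c}
FOLLOW(E) = {a, b, e}
Each cell of M receives at most one production.

Yes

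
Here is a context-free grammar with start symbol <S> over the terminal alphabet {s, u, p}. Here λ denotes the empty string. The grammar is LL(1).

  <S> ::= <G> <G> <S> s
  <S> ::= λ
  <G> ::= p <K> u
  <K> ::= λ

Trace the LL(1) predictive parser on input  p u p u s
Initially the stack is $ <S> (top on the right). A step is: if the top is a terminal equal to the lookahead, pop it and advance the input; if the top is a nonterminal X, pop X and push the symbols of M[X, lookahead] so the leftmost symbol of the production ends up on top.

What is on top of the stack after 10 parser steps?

s

step 1: stack=$ <S>  input=p u p u s $  — expand <S> ::= <G> <G> <S> s
step 2: stack=$ s <S> <G> <G>  input=p u p u s $  — expand <G> ::= p <K> u
step 3: stack=$ s <S> <G> u <K> p  input=p u p u s $  — match p
step 4: stack=$ s <S> <G> u <K>  input=u p u s $  — expand <K> ::= λ
step 5: stack=$ s <S> <G> u  input=u p u s $  — match u
step 6: stack=$ s <S> <G>  input=p u s $  — expand <G> ::= p <K> u
step 7: stack=$ s <S> u <K> p  input=p u s $  — match p
step 8: stack=$ s <S> u <K>  input=u s $  — expand <K> ::= λ
step 9: stack=$ s <S> u  input=u s $  — match u
step 10: stack=$ s <S>  input=s $  — expand <S> ::= λ
Stack after step 10: $ s (top = s).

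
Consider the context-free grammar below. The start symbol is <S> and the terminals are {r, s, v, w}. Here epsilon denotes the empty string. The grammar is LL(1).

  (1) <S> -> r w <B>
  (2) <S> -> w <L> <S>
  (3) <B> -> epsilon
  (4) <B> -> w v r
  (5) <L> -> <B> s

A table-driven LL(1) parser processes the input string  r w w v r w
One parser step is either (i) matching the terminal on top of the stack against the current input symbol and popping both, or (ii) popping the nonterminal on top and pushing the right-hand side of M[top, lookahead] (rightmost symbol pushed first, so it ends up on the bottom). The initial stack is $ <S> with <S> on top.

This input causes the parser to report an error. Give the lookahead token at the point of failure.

w

     Stack      Input          Action
  1  $ <S>      r w w v r w $  expand <S> -> r w <B>
  2  $ <B> w r  r w w v r w $  match r
  3  $ <B> w    w w v r w $    match w
  4  $ <B>      w v r w $      expand <B> -> w v r
  5  $ r v w    w v r w $      match w
  6  $ r v      v r w $        match v
  7  $ r        r w $          match r
  8  $          w $            error: stack empty but input remains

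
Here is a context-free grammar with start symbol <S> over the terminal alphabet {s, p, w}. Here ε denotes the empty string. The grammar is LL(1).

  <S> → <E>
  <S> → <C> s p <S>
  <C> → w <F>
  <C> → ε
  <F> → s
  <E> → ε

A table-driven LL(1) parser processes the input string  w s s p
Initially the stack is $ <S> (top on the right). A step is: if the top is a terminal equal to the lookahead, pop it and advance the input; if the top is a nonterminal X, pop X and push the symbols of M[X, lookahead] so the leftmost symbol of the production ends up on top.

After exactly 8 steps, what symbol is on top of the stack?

<E>

     Stack            Input      Action
  1  $ <S>            w s s p $  expand <S> → <C> s p <S>
  2  $ <S> p s <C>    w s s p $  expand <C> → w <F>
  3  $ <S> p s <F> w  w s s p $  match w
  4  $ <S> p s <F>    s s p $    expand <F> → s
  5  $ <S> p s s      s s p $    match s
  6  $ <S> p s        s p $      match s
  7  $ <S> p          p $        match p
  8  $ <S>            $          expand <S> → <E>
Stack after step 8: $ <E> (top = <E>).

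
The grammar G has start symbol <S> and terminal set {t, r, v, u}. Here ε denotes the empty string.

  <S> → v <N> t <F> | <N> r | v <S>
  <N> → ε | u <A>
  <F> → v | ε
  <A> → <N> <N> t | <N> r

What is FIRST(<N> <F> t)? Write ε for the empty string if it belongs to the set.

{t, u, v}

FIRST(<N>) = {ε, u}
FIRST(<F>) = {ε, v}
FIRST(<S>) = {r, u, v}  (via <N> r)
FIRST(<A>) = {r, t, u}  (via <N> <N> t, <N> r)
FIRST(<N> <F> t): take FIRST of each symbol in turn, carrying on past any symbol whose FIRST contains ε; result {t, u, v}.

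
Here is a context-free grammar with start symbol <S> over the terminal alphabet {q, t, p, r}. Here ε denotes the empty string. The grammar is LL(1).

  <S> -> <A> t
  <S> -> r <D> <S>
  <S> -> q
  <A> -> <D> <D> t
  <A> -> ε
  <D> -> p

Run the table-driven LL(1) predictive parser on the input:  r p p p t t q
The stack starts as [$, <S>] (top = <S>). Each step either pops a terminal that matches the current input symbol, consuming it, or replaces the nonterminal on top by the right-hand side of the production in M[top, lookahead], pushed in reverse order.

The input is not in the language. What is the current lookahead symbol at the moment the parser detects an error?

step 1: stack=$ <S>  input=r p p p t t q $  — expand <S> -> r <D> <S>
step 2: stack=$ <S> <D> r  input=r p p p t t q $  — match r
step 3: stack=$ <S> <D>  input=p p p t t q $  — expand <D> -> p
step 4: stack=$ <S> p  input=p p p t t q $  — match p
step 5: stack=$ <S>  input=p p t t q $  — expand <S> -> <A> t
step 6: stack=$ t <A>  input=p p t t q $  — expand <A> -> <D> <D> t
step 7: stack=$ t t <D> <D>  input=p p t t q $  — expand <D> -> p
step 8: stack=$ t t <D> p  input=p p t t q $  — match p
step 9: stack=$ t t <D>  input=p t t q $  — expand <D> -> p
step 10: stack=$ t t p  input=p t t q $  — match p
step 11: stack=$ t t  input=t t q $  — match t
step 12: stack=$ t  input=t q $  — match t
step 13: stack=$  input=q $  — error: stack empty but input remains

q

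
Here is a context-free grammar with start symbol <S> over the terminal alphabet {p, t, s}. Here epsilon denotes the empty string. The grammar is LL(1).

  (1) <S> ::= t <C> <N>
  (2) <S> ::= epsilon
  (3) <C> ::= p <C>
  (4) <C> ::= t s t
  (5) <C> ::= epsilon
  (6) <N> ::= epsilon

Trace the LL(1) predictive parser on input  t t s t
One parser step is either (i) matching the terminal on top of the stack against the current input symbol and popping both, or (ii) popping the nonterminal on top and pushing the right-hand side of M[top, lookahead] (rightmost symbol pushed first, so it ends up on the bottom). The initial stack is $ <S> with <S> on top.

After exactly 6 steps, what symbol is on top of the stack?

step 1: stack=$ <S>  input=t t s t $  — expand <S> ::= t <C> <N>
step 2: stack=$ <N> <C> t  input=t t s t $  — match t
step 3: stack=$ <N> <C>  input=t s t $  — expand <C> ::= t s t
step 4: stack=$ <N> t s t  input=t s t $  — match t
step 5: stack=$ <N> t s  input=s t $  — match s
step 6: stack=$ <N> t  input=t $  — match t
Stack after step 6: $ <N> (top = <N>).

<N>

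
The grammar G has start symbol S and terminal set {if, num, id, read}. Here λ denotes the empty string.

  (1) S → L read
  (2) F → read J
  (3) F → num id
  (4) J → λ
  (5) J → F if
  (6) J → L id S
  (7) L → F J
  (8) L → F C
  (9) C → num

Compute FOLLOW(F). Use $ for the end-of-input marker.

FIRST(F) = {num, read}
FIRST(C) = {num}
FIRST(L) = {num, read}  (via F J, F C)
FIRST(S) = {num, read}  (via L read)
FIRST(J) = {λ, num, read}  (via F if, L id S)
FOLLOW(S) includes $ since S is the start symbol.
FOLLOW(L): in S→L read, L is followed by read with FIRST {read}; in J→L id S, L is followed by id S with FIRST {id}. Thus FOLLOW(L) = {id, read}.
FOLLOW(F): in J→F if, F is followed by if with FIRST {if}; in L→F J, F is followed by J with FIRST {λ, num, read}; in L→F J, the suffix after F is nullable, so FOLLOW(F) ⊇ FOLLOW(L) = {id, read}; in L→F C, F is followed by C with FIRST {num}. Thus FOLLOW(F) = {id, if, num, read}.
FOLLOW(J): in F→read J, the suffix after J is empty, so FOLLOW(J) ⊇ FOLLOW(F) = {id, if, num, read}; in L→F J, the suffix after J is empty, so FOLLOW(J) ⊇ FOLLOW(L) = {id, read}. Thus FOLLOW(J) = {id, if, num, read}.
FOLLOW(S): in J→L id S, the suffix after S is empty, so FOLLOW(S) ⊇ FOLLOW(J) = {id, if, num, read}. Thus FOLLOW(S) = {$, id, if, num, read}.
FOLLOW(C): in L→F C, the suffix after C is empty, so FOLLOW(C) ⊇ FOLLOW(L) = {id, read}. Thus FOLLOW(C) = {id, read}.

{id, if, num, read}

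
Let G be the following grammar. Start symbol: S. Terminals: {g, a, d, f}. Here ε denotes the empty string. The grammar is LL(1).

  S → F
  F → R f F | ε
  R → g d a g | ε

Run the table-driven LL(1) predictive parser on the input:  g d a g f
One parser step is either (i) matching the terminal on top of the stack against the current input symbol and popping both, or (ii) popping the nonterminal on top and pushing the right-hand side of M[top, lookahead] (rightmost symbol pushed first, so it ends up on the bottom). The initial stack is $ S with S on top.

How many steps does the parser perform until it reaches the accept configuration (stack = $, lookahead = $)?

9

     Stack          Input        Action
  1  $ S            g d a g f $  expand S → F
  2  $ F            g d a g f $  expand F → R f F
  3  $ F f R        g d a g f $  expand R → g d a g
  4  $ F f g a d g  g d a g f $  match g
  5  $ F f g a d    d a g f $    match d
  6  $ F f g a      a g f $      match a
  7  $ F f g        g f $        match g
  8  $ F f          f $          match f
  9  $ F            $            expand F → ε
Accept reached after 9 steps.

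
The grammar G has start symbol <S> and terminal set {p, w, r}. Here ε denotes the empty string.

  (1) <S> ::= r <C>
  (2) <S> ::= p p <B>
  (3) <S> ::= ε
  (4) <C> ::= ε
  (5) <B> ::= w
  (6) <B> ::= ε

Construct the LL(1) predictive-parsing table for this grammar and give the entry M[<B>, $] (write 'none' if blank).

<B> ::= ε

FIRST(<S>) = {ε, p, r}
FIRST(<C>) = {ε}
FIRST(<B>) = {ε, w}
FOLLOW(<S>) includes $ since <S> is the start symbol.
FOLLOW(<S>): <S> appears on no right-hand side. Thus FOLLOW(<S>) = {$}.
FOLLOW(<B>): in <S>::=p p <B>, the suffix after <B> is empty, so FOLLOW(<B>) ⊇ FOLLOW(<S>) = {$}. Thus FOLLOW(<B>) = {$}.
For <B> ::= w: FIRST(w) = {w}, so it goes in M[<B>, t] for t ∈ {w}.
For <B> ::= ε: FIRST(ε) = {ε}, so it goes in M[<B>, t] for t ∈ {}; since ε ∈ FIRST, also for every t ∈ FOLLOW(<B>) = {$}.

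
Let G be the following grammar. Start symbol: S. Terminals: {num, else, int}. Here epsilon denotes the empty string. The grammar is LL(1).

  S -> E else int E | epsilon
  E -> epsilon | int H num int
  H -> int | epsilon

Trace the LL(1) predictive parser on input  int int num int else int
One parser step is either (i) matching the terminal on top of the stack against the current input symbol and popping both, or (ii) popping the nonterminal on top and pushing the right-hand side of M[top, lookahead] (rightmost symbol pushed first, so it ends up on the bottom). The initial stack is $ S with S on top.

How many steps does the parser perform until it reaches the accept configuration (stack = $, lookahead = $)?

10

step 1: stack=$ S  input=int int num int else int $  — expand S -> E else int E
step 2: stack=$ E int else E  input=int int num int else int $  — expand E -> int H num int
step 3: stack=$ E int else int num H int  input=int int num int else int $  — match int
step 4: stack=$ E int else int num H  input=int num int else int $  — expand H -> int
step 5: stack=$ E int else int num int  input=int num int else int $  — match int
step 6: stack=$ E int else int num  input=num int else int $  — match num
step 7: stack=$ E int else int  input=int else int $  — match int
step 8: stack=$ E int else  input=else int $  — match else
step 9: stack=$ E int  input=int $  — match int
step 10: stack=$ E  input=$  — expand E -> epsilon
Accept reached after 10 steps.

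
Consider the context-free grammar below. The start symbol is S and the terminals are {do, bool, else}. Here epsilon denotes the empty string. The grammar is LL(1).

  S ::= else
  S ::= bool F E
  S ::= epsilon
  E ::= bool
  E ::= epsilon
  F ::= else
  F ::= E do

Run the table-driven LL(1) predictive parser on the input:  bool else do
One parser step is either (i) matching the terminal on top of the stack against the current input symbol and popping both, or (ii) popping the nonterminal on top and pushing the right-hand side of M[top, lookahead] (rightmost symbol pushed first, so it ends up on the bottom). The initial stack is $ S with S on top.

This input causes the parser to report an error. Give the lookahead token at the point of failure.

do

step 1: stack=$ S  input=bool else do $  — expand S ::= bool F E
step 2: stack=$ E F bool  input=bool else do $  — match bool
step 3: stack=$ E F  input=else do $  — expand F ::= else
step 4: stack=$ E else  input=else do $  — match else
step 5: stack=$ E  input=do $  — expand E ::= epsilon
step 6: stack=$  input=do $  — error: stack empty but input remains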